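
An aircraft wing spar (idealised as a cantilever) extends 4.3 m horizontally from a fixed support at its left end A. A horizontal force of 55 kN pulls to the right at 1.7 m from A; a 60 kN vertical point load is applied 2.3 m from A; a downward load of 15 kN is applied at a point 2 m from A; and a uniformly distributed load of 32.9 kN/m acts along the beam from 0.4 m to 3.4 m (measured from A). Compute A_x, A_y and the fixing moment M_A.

Resultant of the distributed load: 32.9 × 3 = 98.7 kN at 1.9 m from A.
ΣF_x = 0: A_x + 55 = 0 → A_x = -55.00 kN.
ΣF_y = 0: A_y − 60 − 15 − 32.9·3 = 0 → A_y = 173.7 kN.
ΣM about A: M_A − 60·2.3 − 15·2 − (32.9·3)·1.9 = 0 → M_A = 355.5 kN·m.

A_x = -55.00 kN, A_y = 173.7 kN, M_A = 355.5 kN·m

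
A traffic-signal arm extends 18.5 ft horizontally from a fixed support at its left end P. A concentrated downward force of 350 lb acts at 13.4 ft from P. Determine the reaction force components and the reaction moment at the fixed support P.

ΣF_x = 0: P_x = 0.
ΣF_y = 0: P_y − 350 = 0 → P_y = 350.0 lb.
ΣM about P: M_P − 350·13.4 = 0 → M_P = 4690 lb·ft.

P_x = 0, P_y = 350.0 lb, M_P = 4690 lb·ft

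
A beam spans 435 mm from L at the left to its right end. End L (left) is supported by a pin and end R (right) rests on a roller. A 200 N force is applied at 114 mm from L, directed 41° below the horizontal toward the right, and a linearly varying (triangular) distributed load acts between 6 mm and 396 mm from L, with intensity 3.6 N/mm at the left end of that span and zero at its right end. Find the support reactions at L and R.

Resultant of the triangular load: ½ × 3.6 × 390 = 702 N, acting at 136 mm from L (one-third of the span from the peak).
Taking moments about L: R_y·435 − 200·sin41°·114 − (½·3.6·390)·136 = 0 → R_y = 110430/435 = 253.862 ≈ 253.9 N.
ΣF_y = 0: L_y + 253.862 − 200·sin41° − ½·3.6·390 = 0 → L_y = 579.3 N.
ΣF_x = 0: L_x + 200·cos41° = 0 → L_x = -150.9 N.

L_x = -150.9 N, L_y = 579.3 N, R_y = 253.9 N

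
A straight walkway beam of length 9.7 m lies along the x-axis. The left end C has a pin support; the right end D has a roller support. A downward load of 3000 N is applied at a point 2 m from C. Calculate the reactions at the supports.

C_x = 0, C_y = 2381 N, D_y = 618.6 N

Taking moments about C: D_y·9.7 − 3000·2 = 0 → D_y = 6000/9.7 = 618.557 ≈ 618.6 N.
ΣF_y = 0: C_y + 618.557 − 3000 = 0 → C_y = 2381 N.
ΣF_x = 0: no horizontal applied forces, so C_x = 0.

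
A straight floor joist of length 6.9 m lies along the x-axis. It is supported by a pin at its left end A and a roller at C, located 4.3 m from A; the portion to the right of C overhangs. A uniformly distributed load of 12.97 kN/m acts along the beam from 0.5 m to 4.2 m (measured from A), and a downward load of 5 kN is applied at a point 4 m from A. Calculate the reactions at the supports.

A_x = 0, A_y = 22.11 kN, C_y = 30.88 kN

Resultant of the distributed load: 12.97 × 3.7 = 47.989 kN at 2.35 m from A.
ΣM about A: C_y·4.3 − (12.97·3.7)·2.35 − 5·4 = 0 → C_y = 132.77415/4.3 = 30.8777 ≈ 30.88 kN.
ΣF_y = 0: A_y + 30.8777 − 12.97·3.7 − 5 = 0 → A_y = 22.11 kN.
ΣF_x = 0: no horizontal applied forces, so A_x = 0.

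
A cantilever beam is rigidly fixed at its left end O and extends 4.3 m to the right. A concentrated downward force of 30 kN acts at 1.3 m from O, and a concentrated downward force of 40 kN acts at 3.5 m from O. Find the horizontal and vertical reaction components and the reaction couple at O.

ΣF_x = 0: O_x = 0.
ΣF_y = 0: O_y − 30 − 40 = 0 → O_y = 70.00 kN.
ΣM about O: M_O − 30·1.3 − 40·3.5 = 0 → M_O = 179.0 kN·m.

O_x = 0, O_y = 70.00 kN, M_O = 179.0 kN·m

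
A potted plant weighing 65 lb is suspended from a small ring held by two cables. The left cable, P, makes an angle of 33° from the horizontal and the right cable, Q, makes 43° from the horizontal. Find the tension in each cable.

T_P = 48.99 lb, T_Q = 56.18 lb

ΣF_x = 0: −T_P·cos33° + T_Q·cos43° = 0 → T_Q = 1.14674·T_P.
ΣF_y = 0: T_P·sin33° + T_Q·sin43° = 65.
Substitute: T_P·(0.544639 + 1.14674·0.681998) = 65 → T_P = 48.9932 ≈ 48.99 lb.
Then T_Q = 1.14674 × 48.9932 = 56.18 lb.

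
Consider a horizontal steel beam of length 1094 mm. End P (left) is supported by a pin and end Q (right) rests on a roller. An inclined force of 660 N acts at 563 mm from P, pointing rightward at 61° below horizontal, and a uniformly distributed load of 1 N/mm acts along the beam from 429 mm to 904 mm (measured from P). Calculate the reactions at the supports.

P_x = -320.0 N, P_y = 465.8 N, Q_y = 586.5 N

Resultant of the distributed load: 1 × 475 = 475 N at 666.5 mm from P.
Taking moments about P: Q_y·1094 − 660·sin61°·563 − (1·475)·666.5 = 0 → Q_y = 641579/1094 = 586.452 ≈ 586.5 N.
ΣF_y = 0: P_y + 586.452 − 660·sin61° − 1·475 = 0 → P_y = 465.8 N.
ΣF_x = 0: P_x + 660·cos61° = 0 → P_x = -320.0 N.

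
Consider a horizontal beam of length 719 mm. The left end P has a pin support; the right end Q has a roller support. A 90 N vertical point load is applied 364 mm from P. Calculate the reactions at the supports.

ΣM about P: Q_y·719 − 90·364 = 0 → Q_y = 32760/719 = 45.5633 ≈ 45.56 N.
ΣF_y = 0: P_y + 45.5633 − 90 = 0 → P_y = 44.44 N.
ΣF_x = 0: no horizontal applied forces, so P_x = 0.

P_x = 0, P_y = 44.44 N, Q_y = 45.56 N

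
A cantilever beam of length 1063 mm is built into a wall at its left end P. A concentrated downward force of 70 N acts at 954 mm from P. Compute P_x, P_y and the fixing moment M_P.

ΣF_x = 0: P_x = 0.
ΣF_y = 0: P_y − 70 = 0 → P_y = 70.00 N.
ΣM about P: M_P − 70·954 = 0 → M_P = 66780 N·mm.

P_x = 0, P_y = 70.00 N, M_P = 66780 N·mm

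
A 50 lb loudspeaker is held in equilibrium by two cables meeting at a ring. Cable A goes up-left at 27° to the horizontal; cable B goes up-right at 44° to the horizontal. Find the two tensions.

ΣF_x = 0: −T_A·cos27° + T_B·cos44° = 0 → T_B = 1.23864·T_A.
ΣF_y = 0: T_A·sin27° + T_B·sin44° = 50.
Substitute: T_A·(0.45399 + 1.23864·0.694658) = 50 → T_A = 38.0396 ≈ 38.04 lb.
Then T_B = 1.23864 × 38.0396 = 47.12 lb.

T_A = 38.04 lb, T_B = 47.12 lb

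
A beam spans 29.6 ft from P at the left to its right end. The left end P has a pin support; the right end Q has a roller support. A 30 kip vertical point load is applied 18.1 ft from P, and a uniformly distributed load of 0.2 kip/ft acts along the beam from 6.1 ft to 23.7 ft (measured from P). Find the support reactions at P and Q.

P_x = 0, P_y = 13.40 kip, Q_y = 20.12 kip

Resultant of the distributed load: 0.2 × 17.6 = 3.52 kip at 14.9 ft from P.
Moments about P: Q_y·29.6 − 30·18.1 − (0.2·17.6)·14.9 = 0 → Q_y = 595.448/29.6 = 20.1165 ≈ 20.12 kip.
ΣF_y = 0: P_y + 20.1165 − 30 − 0.2·17.6 = 0 → P_y = 13.40 kip.
ΣF_x = 0: no horizontal applied forces, so P_x = 0.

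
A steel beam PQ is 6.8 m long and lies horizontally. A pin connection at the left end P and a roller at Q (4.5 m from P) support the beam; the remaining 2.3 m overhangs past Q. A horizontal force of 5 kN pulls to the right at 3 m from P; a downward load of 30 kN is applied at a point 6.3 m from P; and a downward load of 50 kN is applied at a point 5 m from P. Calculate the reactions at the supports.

P_x = -5.000 kN, P_y = -17.56 kN, Q_y = 97.56 kN

Moments about P: Q_y·4.5 − 30·6.3 − 50·5 = 0 → Q_y = 439/4.5 = 97.5556 ≈ 97.56 kN.
ΣF_y = 0: P_y + 97.5556 − 30 − 50 = 0 → P_y = -17.56 kN.
ΣF_x = 0: P_x + 5 = 0 → P_x = -5.000 kN.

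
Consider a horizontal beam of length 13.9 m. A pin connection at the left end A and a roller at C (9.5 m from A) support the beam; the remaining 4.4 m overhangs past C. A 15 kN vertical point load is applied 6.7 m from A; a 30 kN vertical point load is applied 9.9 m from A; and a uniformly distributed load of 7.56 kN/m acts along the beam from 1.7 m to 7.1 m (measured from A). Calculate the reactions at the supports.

Resultant of the distributed load: 7.56 × 5.4 = 40.824 kN at 4.4 m from A.
Taking moments about A: C_y·9.5 − 15·6.7 − 30·9.9 − (7.56·5.4)·4.4 = 0 → C_y = 577.1256/9.5 = 60.7501 ≈ 60.75 kN.
ΣF_y = 0: A_y + 60.7501 − 15 − 30 − 7.56·5.4 = 0 → A_y = 25.07 kN.
ΣF_x = 0: no horizontal applied forces, so A_x = 0.

A_x = 0, A_y = 25.07 kN, C_y = 60.75 kN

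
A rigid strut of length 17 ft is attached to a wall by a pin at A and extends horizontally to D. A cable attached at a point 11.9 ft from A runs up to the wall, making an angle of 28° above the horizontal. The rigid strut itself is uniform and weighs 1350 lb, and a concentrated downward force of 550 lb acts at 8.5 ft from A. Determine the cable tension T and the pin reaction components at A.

ΣM about A: T·sin28°·11.9 − 1350·8.5 − 550·8.5 = 0 → T = 16150/(11.9·0.469472) = 2890.79 ≈ 2891 lb.
ΣF_x = 0: A_x − T·cos28° = 0 → A_x = 2890.79 × 0.882948 = 2552 lb.
ΣF_y = 0: A_y + T·sin28° − 1350 − 550 = 0 → A_y = 1900 − 2890.79 × 0.469472 = 542.9 lb.

T = 2891 lb, A_x = 2552 lb, A_y = 542.9 lb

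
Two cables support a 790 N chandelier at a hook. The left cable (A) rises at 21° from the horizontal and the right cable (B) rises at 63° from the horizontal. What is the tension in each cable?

T_A = 360.6 N, T_B = 741.6 N

ΣF_x = 0: −T_A·cos21° + T_B·cos63° = 0 → T_B = 2.05639·T_A.
ΣF_y = 0: T_A·sin21° + T_B·sin63° = 790.
Substitute: T_A·(0.358368 + 2.05639·0.891007) = 790 → T_A = 360.628 ≈ 360.6 N.
Then T_B = 2.05639 × 360.628 = 741.6 N.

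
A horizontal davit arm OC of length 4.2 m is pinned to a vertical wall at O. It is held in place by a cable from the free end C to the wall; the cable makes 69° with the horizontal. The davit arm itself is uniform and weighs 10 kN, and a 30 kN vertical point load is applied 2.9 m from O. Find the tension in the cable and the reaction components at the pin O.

T = 27.54 kN, O_x = 9.871 kN, O_y = 14.29 kN

ΣM about O: T·sin69°·4.2 − 10·2.1 − 30·2.9 = 0 → T = 108/(4.2·0.93358) = 27.5437 ≈ 27.54 kN.
ΣF_x = 0: O_x − T·cos69° = 0 → O_x = 27.5437 × 0.358368 = 9.871 kN.
ΣF_y = 0: O_y + T·sin69° − 10 − 30 = 0 → O_y = 40 − 27.5437 × 0.93358 = 14.29 kN.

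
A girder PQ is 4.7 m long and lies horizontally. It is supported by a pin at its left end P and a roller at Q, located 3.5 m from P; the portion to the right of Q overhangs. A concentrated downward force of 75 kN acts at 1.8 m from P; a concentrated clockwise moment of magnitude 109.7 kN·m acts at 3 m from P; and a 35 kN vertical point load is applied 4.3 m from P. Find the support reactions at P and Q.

P_x = 0, P_y = -2.914 kN, Q_y = 112.9 kN

ΣM about P: Q_y·3.5 − 75·1.8 − 109.7 − 35·4.3 = 0 → Q_y = 395.2/3.5 = 112.914 ≈ 112.9 kN.
ΣF_y = 0: P_y + 112.914 − 75 − 35 = 0 → P_y = -2.914 kN.
ΣF_x = 0: no horizontal applied forces, so P_x = 0.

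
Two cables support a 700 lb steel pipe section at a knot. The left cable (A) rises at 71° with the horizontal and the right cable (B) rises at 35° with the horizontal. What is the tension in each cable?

ΣF_x = 0: −T_A·cos71° + T_B·cos35° = 0 → T_B = 0.397445·T_A.
ΣF_y = 0: T_A·sin71° + T_B·sin35° = 700.
Substitute: T_A·(0.945519 + 0.397445·0.573576) = 700 → T_A = 596.514 ≈ 596.5 lb.
Then T_B = 0.397445 × 596.514 = 237.1 lb.

T_A = 596.5 lb, T_B = 237.1 lb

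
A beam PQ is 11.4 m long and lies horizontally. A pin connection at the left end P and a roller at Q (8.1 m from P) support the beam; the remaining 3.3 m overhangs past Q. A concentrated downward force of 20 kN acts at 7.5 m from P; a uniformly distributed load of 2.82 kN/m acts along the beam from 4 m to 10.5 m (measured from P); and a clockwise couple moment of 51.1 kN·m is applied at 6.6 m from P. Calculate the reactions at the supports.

Resultant of the distributed load: 2.82 × 6.5 = 18.33 kN at 7.25 m from P.
Moments about P: Q_y·8.1 − 20·7.5 − (2.82·6.5)·7.25 − 51.1 = 0 → Q_y = 333.9925/8.1 = 41.2336 ≈ 41.23 kN.
ΣF_y = 0: P_y + 41.2336 − 20 − 2.82·6.5 = 0 → P_y = -2.904 kN.
ΣF_x = 0: no horizontal applied forces, so P_x = 0.

P_x = 0, P_y = -2.904 kN, Q_y = 41.23 kN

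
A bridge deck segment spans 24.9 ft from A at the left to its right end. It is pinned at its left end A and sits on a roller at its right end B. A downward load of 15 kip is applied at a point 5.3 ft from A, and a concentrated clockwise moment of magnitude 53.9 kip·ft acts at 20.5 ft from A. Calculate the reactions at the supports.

Moments about A: B_y·24.9 − 15·5.3 − 53.9 = 0 → B_y = 133.4/24.9 = 5.35743 ≈ 5.357 kip.
ΣF_y = 0: A_y + 5.35743 − 15 = 0 → A_y = 9.643 kip.
ΣF_x = 0: no horizontal applied forces, so A_x = 0.

A_x = 0, A_y = 9.643 kip, B_y = 5.357 kip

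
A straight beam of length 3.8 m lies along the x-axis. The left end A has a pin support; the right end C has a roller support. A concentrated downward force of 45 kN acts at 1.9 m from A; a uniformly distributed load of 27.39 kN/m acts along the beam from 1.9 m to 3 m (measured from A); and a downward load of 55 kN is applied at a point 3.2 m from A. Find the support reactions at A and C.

A_x = 0, A_y = 41.89 kN, C_y = 88.24 kN

Resultant of the distributed load: 27.39 × 1.1 = 30.129 kN at 2.45 m from A.
ΣM about A: C_y·3.8 − 45·1.9 − (27.39·1.1)·2.45 − 55·3.2 = 0 → C_y = 335.31605/3.8 = 88.2411 ≈ 88.24 kN.
ΣF_y = 0: A_y + 88.2411 − 45 − 27.39·1.1 − 55 = 0 → A_y = 41.89 kN.
ΣF_x = 0: no horizontal applied forces, so A_x = 0.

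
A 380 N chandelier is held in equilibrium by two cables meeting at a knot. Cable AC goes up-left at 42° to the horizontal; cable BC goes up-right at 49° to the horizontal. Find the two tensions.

T_AC = 249.3 N, T_BC = 282.4 N

ΣF_x = 0: −T_AC·cos42° + T_BC·cos49° = 0 → T_BC = 1.13274·T_AC.
ΣF_y = 0: T_AC·sin42° + T_BC·sin49° = 380.
Substitute: T_AC·(0.669131 + 1.13274·0.75471) = 380 → T_AC = 249.34 ≈ 249.3 N.
Then T_BC = 1.13274 × 249.34 = 282.4 N.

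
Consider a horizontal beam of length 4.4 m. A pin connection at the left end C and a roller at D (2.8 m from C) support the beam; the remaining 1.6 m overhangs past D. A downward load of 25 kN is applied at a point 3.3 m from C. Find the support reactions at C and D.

C_x = 0, C_y = -4.464 kN, D_y = 29.46 kN

Moments about C: D_y·2.8 − 25·3.3 = 0 → D_y = 82.5/2.8 = 29.4643 ≈ 29.46 kN.
ΣF_y = 0: C_y + 29.4643 − 25 = 0 → C_y = -4.464 kN.
ΣF_x = 0: no horizontal applied forces, so C_x = 0.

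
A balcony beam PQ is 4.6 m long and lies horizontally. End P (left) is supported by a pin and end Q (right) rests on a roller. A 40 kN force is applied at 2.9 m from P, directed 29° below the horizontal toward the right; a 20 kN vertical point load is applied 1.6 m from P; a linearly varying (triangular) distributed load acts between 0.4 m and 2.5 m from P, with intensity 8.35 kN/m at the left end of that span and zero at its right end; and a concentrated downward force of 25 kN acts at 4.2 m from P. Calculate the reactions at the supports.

Resultant of the triangular load: ½ × 8.35 × 2.1 = 8.7675 kN, acting at 1.1 m from P (one-third of the span from the peak).
Moments about P: Q_y·4.6 − 40·sin29°·2.9 − 20·1.6 − (½·8.35·2.1)·1.1 − 25·4.2 = 0 → Q_y = 202.882/4.6 = 44.1048 ≈ 44.10 kN.
ΣF_y = 0: P_y + 44.1048 − 40·sin29° − 20 − ½·8.35·2.1 − 25 = 0 → P_y = 29.06 kN.
ΣF_x = 0: P_x + 40·cos29° = 0 → P_x = -34.98 kN.

P_x = -34.98 kN, P_y = 29.06 kN, Q_y = 44.10 kN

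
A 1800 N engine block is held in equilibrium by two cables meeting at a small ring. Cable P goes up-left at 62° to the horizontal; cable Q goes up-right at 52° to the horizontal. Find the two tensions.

T_P = 1213 N, T_Q = 925.0 N

ΣF_x = 0: −T_P·cos62° + T_Q·cos52° = 0 → T_Q = 0.762548·T_P.
ΣF_y = 0: T_P·sin62° + T_Q·sin52° = 1800.
Substitute: T_P·(0.882948 + 0.762548·0.788011) = 1800 → T_P = 1213.07 ≈ 1213 N.
Then T_Q = 0.762548 × 1213.07 = 925.0 N.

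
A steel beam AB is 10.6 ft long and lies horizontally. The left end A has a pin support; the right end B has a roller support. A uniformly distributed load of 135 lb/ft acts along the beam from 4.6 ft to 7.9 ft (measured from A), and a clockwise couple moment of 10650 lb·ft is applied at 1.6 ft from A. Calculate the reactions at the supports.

Resultant of the distributed load: 135 × 3.3 = 445.5 lb at 6.25 ft from A.
Moments about A: B_y·10.6 − (135·3.3)·6.25 − 10650 = 0 → B_y = 13434.375/10.6 = 1267.39 ≈ 1267 lb.
ΣF_y = 0: A_y + 1267.39 − 135·3.3 = 0 → A_y = -821.9 lb.
ΣF_x = 0: no horizontal applied forces, so A_x = 0.

A_x = 0, A_y = -821.9 lb, B_y = 1267 lb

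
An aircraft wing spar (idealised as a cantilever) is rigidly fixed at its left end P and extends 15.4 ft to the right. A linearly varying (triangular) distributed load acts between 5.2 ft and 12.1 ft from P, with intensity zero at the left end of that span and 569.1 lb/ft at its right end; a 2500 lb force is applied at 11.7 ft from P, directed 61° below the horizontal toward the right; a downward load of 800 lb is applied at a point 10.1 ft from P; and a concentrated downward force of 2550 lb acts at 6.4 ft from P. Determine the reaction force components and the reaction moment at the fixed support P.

Resultant of the triangular load: ½ × 569.1 × 6.9 = 1963.395 lb, acting at 9.8 ft from P (one-third of the span from the peak).
ΣF_x = 0: P_x + 2500·cos61° = 0 → P_x = -1212 lb.
ΣF_y = 0: P_y − ½·569.1·6.9 − 2500·sin61° − 800 − 2550 = 0 → P_y = 7500 lb.
ΣM about P: M_P − (½·569.1·6.9)·9.8 − 2500·sin61°·11.7 − 800·10.1 − 2550·6.4 = 0 → M_P = 69220 lb·ft.

P_x = -1212 lb, P_y = 7500 lb, M_P = 69220 lb·ft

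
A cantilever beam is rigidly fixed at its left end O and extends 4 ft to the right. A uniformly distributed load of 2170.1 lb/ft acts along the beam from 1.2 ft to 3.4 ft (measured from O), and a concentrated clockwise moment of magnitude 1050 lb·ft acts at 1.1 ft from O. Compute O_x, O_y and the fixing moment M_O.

Resultant of the distributed load: 2170.1 × 2.2 = 4774.22 lb at 2.3 ft from O.
ΣF_x = 0: O_x = 0.
ΣF_y = 0: O_y − 2170.1·2.2 = 0 → O_y = 4774 lb.
ΣM about O: M_O − (2170.1·2.2)·2.3 − 1050 = 0 → M_O = 12030 lb·ft.

O_x = 0, O_y = 4774 lb, M_O = 12030 lb·ft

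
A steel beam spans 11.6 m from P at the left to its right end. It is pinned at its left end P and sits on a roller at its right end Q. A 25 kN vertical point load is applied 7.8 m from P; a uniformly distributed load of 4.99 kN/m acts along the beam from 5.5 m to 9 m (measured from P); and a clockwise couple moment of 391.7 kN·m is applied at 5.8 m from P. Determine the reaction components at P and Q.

Resultant of the distributed load: 4.99 × 3.5 = 17.465 kN at 7.25 m from P.
Taking moments about P: Q_y·11.6 − 25·7.8 − (4.99·3.5)·7.25 − 391.7 = 0 → Q_y = 713.32125/11.6 = 61.4932 ≈ 61.49 kN.
ΣF_y = 0: P_y + 61.4932 − 25 − 4.99·3.5 = 0 → P_y = -19.03 kN.
ΣF_x = 0: no horizontal applied forces, so P_x = 0.

P_x = 0, P_y = -19.03 kN, Q_y = 61.49 kN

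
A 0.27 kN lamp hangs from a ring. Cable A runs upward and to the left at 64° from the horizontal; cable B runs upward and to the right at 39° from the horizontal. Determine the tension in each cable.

ΣF_x = 0: −T_A·cos64° + T_B·cos39° = 0 → T_B = 0.564078·T_A.
ΣF_y = 0: T_A·sin64° + T_B·sin39° = 0.27.
Substitute: T_A·(0.898794 + 0.564078·0.62932) = 0.27 → T_A = 0.215349 ≈ 0.2153 kN.
Then T_B = 0.564078 × 0.215349 = 0.1215 kN.

T_A = 0.2153 kN, T_B = 0.1215 kN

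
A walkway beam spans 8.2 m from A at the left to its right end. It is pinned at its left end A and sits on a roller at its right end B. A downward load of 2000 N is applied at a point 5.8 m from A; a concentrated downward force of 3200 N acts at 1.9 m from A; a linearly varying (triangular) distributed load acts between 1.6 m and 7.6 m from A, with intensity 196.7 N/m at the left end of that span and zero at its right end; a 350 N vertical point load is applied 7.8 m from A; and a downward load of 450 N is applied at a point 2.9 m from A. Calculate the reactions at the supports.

A_x = 0, A_y = 3683 N, B_y = 2907 N

Resultant of the triangular load: ½ × 196.7 × 6 = 590.1 N, acting at 3.6 m from A (one-third of the span from the peak).
Taking moments about A: B_y·8.2 − 2000·5.8 − 3200·1.9 − (½·196.7·6)·3.6 − 350·7.8 − 450·2.9 = 0 → B_y = 23839.36/8.2 = 2907.24 ≈ 2907 N.
ΣF_y = 0: A_y + 2907.24 − 2000 − 3200 − ½·196.7·6 − 350 − 450 = 0 → A_y = 3683 N.
ΣF_x = 0: no horizontal applied forces, so A_x = 0.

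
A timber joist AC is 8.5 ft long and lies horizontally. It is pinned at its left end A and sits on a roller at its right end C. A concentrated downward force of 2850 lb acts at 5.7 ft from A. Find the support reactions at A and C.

A_x = 0, A_y = 938.8 lb, C_y = 1911 lb

Moments about A: C_y·8.5 − 2850·5.7 = 0 → C_y = 16245/8.5 = 1911.18 ≈ 1911 lb.
ΣF_y = 0: A_y + 1911.18 − 2850 = 0 → A_y = 938.8 lb.
ΣF_x = 0: no horizontal applied forces, so A_x = 0.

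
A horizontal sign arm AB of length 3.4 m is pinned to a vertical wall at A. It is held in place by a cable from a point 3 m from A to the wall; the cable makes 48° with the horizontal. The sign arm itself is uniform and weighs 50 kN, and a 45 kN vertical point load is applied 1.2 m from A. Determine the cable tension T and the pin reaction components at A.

T = 62.35 kN, A_x = 41.72 kN, A_y = 48.67 kN

ΣM about A: T·sin48°·3 − 50·1.7 − 45·1.2 = 0 → T = 139/(3·0.743145) = 62.3476 ≈ 62.35 kN.
ΣF_x = 0: A_x − T·cos48° = 0 → A_x = 62.3476 × 0.669131 = 41.72 kN.
ΣF_y = 0: A_y + T·sin48° − 50 − 45 = 0 → A_y = 95 − 62.3476 × 0.743145 = 48.67 kN.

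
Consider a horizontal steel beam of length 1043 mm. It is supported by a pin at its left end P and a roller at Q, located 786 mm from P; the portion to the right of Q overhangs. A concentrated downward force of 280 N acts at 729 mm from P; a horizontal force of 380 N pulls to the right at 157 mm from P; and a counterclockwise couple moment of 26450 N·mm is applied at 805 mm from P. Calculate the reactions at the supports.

Moments about P: Q_y·786 − 280·729 + 26450 = 0 → Q_y = 177670/786 = 226.043 ≈ 226.0 N.
ΣF_y = 0: P_y + 226.043 − 280 = 0 → P_y = 53.96 N.
ΣF_x = 0: P_x + 380 = 0 → P_x = -380.0 N.

P_x = -380.0 N, P_y = 53.96 N, Q_y = 226.0 N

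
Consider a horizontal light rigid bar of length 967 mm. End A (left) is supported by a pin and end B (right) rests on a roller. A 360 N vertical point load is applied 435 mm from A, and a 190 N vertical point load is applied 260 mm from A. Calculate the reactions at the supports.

A_x = 0, A_y = 337.0 N, B_y = 213.0 N

Moments about A: B_y·967 − 360·435 − 190·260 = 0 → B_y = 206000/967 = 213.03 ≈ 213.0 N.
ΣF_y = 0: A_y + 213.03 − 360 − 190 = 0 → A_y = 337.0 N.
ΣF_x = 0: no horizontal applied forces, so A_x = 0.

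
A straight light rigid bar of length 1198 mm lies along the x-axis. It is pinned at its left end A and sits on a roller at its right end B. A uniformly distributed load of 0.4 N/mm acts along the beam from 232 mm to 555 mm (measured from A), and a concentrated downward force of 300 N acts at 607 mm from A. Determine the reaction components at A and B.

Resultant of the distributed load: 0.4 × 323 = 129.2 N at 393.5 mm from A.
Moments about A: B_y·1198 − (0.4·323)·393.5 − 300·607 = 0 → B_y = 232940.2/1198 = 194.441 ≈ 194.4 N.
ΣF_y = 0: A_y + 194.441 − 0.4·323 − 300 = 0 → A_y = 234.8 N.
ΣF_x = 0: no horizontal applied forces, so A_x = 0.

A_x = 0, A_y = 234.8 N, B_y = 194.4 N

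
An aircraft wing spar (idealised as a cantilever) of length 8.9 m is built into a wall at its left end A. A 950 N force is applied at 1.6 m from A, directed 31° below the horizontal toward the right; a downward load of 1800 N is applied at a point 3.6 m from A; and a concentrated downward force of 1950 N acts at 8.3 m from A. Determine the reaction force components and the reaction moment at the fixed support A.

ΣF_x = 0: A_x + 950·cos31° = 0 → A_x = -814.3 N.
ΣF_y = 0: A_y − 950·sin31° − 1800 − 1950 = 0 → A_y = 4239 N.
ΣM about A: M_A − 950·sin31°·1.6 − 1800·3.6 − 1950·8.3 = 0 → M_A = 23450 N·m.

A_x = -814.3 N, A_y = 4239 N, M_A = 23450 N·m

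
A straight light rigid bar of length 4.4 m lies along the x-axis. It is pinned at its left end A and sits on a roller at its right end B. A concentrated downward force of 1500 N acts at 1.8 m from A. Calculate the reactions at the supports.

Taking moments about A: B_y·4.4 − 1500·1.8 = 0 → B_y = 2700/4.4 = 613.636 ≈ 613.6 N.
ΣF_y = 0: A_y + 613.636 − 1500 = 0 → A_y = 886.4 N.
ΣF_x = 0: no horizontal applied forces, so A_x = 0.

A_x = 0, A_y = 886.4 N, B_y = 613.6 N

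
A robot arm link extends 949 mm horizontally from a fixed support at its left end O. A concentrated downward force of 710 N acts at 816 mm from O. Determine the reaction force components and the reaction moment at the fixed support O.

ΣF_x = 0: O_x = 0.
ΣF_y = 0: O_y − 710 = 0 → O_y = 710.0 N.
ΣM about O: M_O − 710·816 = 0 → M_O = 579400 N·mm.

O_x = 0, O_y = 710.0 N, M_O = 579400 N·mm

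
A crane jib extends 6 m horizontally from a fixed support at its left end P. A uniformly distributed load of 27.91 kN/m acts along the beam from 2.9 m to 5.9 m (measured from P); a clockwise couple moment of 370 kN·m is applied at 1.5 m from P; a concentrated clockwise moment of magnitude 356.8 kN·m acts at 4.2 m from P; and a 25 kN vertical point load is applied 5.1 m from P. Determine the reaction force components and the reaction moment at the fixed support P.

P_x = 0, P_y = 108.7 kN, M_P = 1223 kN·m

Resultant of the distributed load: 27.91 × 3 = 83.73 kN at 4.4 m from P.
ΣF_x = 0: P_x = 0.
ΣF_y = 0: P_y − 27.91·3 − 25 = 0 → P_y = 108.7 kN.
ΣM about P: M_P − (27.91·3)·4.4 − 370 − 356.8 − 25·5.1 = 0 → M_P = 1223 kN·m.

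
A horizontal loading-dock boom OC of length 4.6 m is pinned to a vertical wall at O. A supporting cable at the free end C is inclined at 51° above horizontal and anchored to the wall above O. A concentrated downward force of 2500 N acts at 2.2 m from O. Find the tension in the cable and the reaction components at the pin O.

T = 1539 N, O_x = 968.2 N, O_y = 1304 N

ΣM about O: T·sin51°·4.6 − 2500·2.2 = 0 → T = 5500/(4.6·0.777146) = 1538.52 ≈ 1539 N.
ΣF_x = 0: O_x − T·cos51° = 0 → O_x = 1538.52 × 0.62932 = 968.2 N.
ΣF_y = 0: O_y + T·sin51° − 2500 = 0 → O_y = 2500 − 1538.52 × 0.777146 = 1304 N.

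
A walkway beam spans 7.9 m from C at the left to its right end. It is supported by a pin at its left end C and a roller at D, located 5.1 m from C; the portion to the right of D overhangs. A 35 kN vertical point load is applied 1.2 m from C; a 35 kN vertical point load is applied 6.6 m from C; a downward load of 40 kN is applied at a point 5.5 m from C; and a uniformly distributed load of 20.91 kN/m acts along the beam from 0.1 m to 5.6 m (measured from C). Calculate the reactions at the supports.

C_x = 0, C_y = 64.07 kN, D_y = 160.9 kN

Resultant of the distributed load: 20.91 × 5.5 = 115.005 kN at 2.85 m from C.
ΣM about C: D_y·5.1 − 35·1.2 − 35·6.6 − 40·5.5 − (20.91·5.5)·2.85 = 0 → D_y = 820.76425/5.1 = 160.934 ≈ 160.9 kN.
ΣF_y = 0: C_y + 160.934 − 35 − 35 − 40 − 20.91·5.5 = 0 → C_y = 64.07 kN.
ΣF_x = 0: no horizontal applied forces, so C_x = 0.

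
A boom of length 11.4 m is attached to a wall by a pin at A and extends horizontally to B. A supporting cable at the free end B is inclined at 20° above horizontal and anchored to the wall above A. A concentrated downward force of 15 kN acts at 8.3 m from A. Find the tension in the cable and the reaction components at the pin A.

ΣM about A: T·sin20°·11.4 − 15·8.3 = 0 → T = 124.5/(11.4·0.34202) = 31.931 ≈ 31.93 kN.
ΣF_x = 0: A_x − T·cos20° = 0 → A_x = 31.931 × 0.939693 = 30.01 kN.
ΣF_y = 0: A_y + T·sin20° − 15 = 0 → A_y = 15 − 31.931 × 0.34202 = 4.079 kN.

T = 31.93 kN, A_x = 30.01 kN, A_y = 4.079 kN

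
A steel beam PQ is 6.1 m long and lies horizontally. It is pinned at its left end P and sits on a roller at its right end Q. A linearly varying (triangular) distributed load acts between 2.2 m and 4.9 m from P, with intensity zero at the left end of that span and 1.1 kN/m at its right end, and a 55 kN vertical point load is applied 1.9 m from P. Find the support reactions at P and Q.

P_x = 0, P_y = 38.38 kN, Q_y = 18.10 kN

Resultant of the triangular load: ½ × 1.1 × 2.7 = 1.485 kN, acting at 4 m from P (one-third of the span from the peak).
Taking moments about P: Q_y·6.1 − (½·1.1·2.7)·4 − 55·1.9 = 0 → Q_y = 110.44/6.1 = 18.1049 ≈ 18.10 kN.
ΣF_y = 0: P_y + 18.1049 − ½·1.1·2.7 − 55 = 0 → P_y = 38.38 kN.
ΣF_x = 0: no horizontal applied forces, so P_x = 0.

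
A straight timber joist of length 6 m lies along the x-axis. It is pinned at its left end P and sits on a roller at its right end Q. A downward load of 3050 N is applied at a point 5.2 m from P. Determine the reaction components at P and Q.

Taking moments about P: Q_y·6 − 3050·5.2 = 0 → Q_y = 15860/6 = 2643.33 ≈ 2643 N.
ΣF_y = 0: P_y + 2643.33 − 3050 = 0 → P_y = 406.7 N.
ΣF_x = 0: no horizontal applied forces, so P_x = 0.

P_x = 0, P_y = 406.7 N, Q_y = 2643 N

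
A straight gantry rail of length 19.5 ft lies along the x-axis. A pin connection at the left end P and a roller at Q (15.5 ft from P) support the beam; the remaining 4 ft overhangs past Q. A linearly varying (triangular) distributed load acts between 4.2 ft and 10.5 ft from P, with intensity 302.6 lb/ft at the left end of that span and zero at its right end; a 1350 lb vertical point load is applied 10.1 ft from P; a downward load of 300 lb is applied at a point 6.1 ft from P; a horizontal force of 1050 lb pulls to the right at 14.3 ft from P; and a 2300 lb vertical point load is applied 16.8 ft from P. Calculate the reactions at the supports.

Resultant of the triangular load: ½ × 302.6 × 6.3 = 953.19 lb, acting at 6.3 ft from P (one-third of the span from the peak).
ΣM about P: Q_y·15.5 − (½·302.6·6.3)·6.3 − 1350·10.1 − 300·6.1 − 2300·16.8 = 0 → Q_y = 60110.097/15.5 = 3878.07 ≈ 3878 lb.
ΣF_y = 0: P_y + 3878.07 − ½·302.6·6.3 − 1350 − 300 − 2300 = 0 → P_y = 1025 lb.
ΣF_x = 0: P_x + 1050 = 0 → P_x = -1050 lb.

P_x = -1050 lb, P_y = 1025 lb, Q_y = 3878 lb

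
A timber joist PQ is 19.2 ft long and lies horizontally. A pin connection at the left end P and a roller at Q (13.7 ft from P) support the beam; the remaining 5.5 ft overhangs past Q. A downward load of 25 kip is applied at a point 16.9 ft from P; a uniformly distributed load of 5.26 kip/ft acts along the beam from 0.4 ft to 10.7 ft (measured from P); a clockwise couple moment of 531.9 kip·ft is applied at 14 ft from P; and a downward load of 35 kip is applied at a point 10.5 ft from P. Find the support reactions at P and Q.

Resultant of the distributed load: 5.26 × 10.3 = 54.178 kip at 5.55 ft from P.
Taking moments about P: Q_y·13.7 − 25·16.9 − (5.26·10.3)·5.55 − 531.9 − 35·10.5 = 0 → Q_y = 1622.5879/13.7 = 118.437 ≈ 118.4 kip.
ΣF_y = 0: P_y + 118.437 − 25 − 5.26·10.3 − 35 = 0 → P_y = -4.259 kip.
ΣF_x = 0: no horizontal applied forces, so P_x = 0.

P_x = 0, P_y = -4.259 kip, Q_y = 118.4 kip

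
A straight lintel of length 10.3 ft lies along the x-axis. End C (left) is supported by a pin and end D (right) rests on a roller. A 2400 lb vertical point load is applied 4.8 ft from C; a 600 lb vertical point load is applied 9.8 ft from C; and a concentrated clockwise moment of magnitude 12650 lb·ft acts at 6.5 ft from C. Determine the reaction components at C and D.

Moments about C: D_y·10.3 − 2400·4.8 − 600·9.8 − 12650 = 0 → D_y = 30050/10.3 = 2917.48 ≈ 2917 lb.
ΣF_y = 0: C_y + 2917.48 − 2400 − 600 = 0 → C_y = 82.52 lb.
ΣF_x = 0: no horizontal applied forces, so C_x = 0.

C_x = 0, C_y = 82.52 lb, D_y = 2917 lb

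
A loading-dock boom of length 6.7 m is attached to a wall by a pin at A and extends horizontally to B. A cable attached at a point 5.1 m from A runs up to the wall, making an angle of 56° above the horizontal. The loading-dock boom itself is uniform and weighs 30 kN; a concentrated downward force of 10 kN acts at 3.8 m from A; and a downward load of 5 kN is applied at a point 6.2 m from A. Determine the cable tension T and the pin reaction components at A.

T = 40.09 kN, A_x = 22.42 kN, A_y = 11.76 kN

ΣM about A: T·sin56°·5.1 − 30·3.35 − 10·3.8 − 5·6.2 = 0 → T = 169.5/(5.1·0.829038) = 40.089 ≈ 40.09 kN.
ΣF_x = 0: A_x − T·cos56° = 0 → A_x = 40.089 × 0.559193 = 22.42 kN.
ΣF_y = 0: A_y + T·sin56° − 30 − 10 − 5 = 0 → A_y = 45 − 40.089 × 0.829038 = 11.76 kN.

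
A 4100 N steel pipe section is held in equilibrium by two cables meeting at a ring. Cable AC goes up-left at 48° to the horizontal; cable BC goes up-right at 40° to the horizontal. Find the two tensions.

ΣF_x = 0: −T_AC·cos48° + T_BC·cos40° = 0 → T_BC = 0.873488·T_AC.
ΣF_y = 0: T_AC·sin48° + T_BC·sin40° = 4100.
Substitute: T_AC·(0.743145 + 0.873488·0.642788) = 4100 → T_AC = 3142.7 ≈ 3143 N.
Then T_BC = 0.873488 × 3142.7 = 2745 N.

T_AC = 3143 N, T_BC = 2745 N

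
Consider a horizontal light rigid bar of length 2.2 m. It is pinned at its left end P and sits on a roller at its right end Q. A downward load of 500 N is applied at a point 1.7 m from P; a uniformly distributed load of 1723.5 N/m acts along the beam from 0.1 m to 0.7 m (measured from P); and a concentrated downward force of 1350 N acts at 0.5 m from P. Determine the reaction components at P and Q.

P_x = 0, P_y = 2003 N, Q_y = 881.2 N

Resultant of the distributed load: 1723.5 × 0.6 = 1034.1 N at 0.4 m from P.
Taking moments about P: Q_y·2.2 − 500·1.7 − (1723.5·0.6)·0.4 − 1350·0.5 = 0 → Q_y = 1938.64/2.2 = 881.2 N.
ΣF_y = 0: P_y + 881.2 − 500 − 1723.5·0.6 − 1350 = 0 → P_y = 2003 N.
ΣF_x = 0: no horizontal applied forces, so P_x = 0.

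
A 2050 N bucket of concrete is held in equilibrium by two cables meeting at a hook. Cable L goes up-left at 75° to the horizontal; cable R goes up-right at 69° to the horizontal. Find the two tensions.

ΣF_x = 0: −T_L·cos75° + T_R·cos69° = 0 → T_R = 0.722216·T_L.
ΣF_y = 0: T_L·sin75° + T_R·sin69° = 2050.
Substitute: T_L·(0.965926 + 0.722216·0.93358) = 2050 → T_L = 1249.87 ≈ 1250 N.
Then T_R = 0.722216 × 1249.87 = 902.7 N.

T_L = 1250 N, T_R = 902.7 N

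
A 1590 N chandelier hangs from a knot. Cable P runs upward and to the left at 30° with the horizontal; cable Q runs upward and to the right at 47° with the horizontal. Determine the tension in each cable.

T_P = 1113 N, T_Q = 1413 N

ΣF_x = 0: −T_P·cos30° + T_Q·cos47° = 0 → T_Q = 1.26984·T_P.
ΣF_y = 0: T_P·sin30° + T_Q·sin47° = 1590.
Substitute: T_P·(0.5 + 1.26984·0.731354) = 1590 → T_P = 1112.9 ≈ 1113 N.
Then T_Q = 1.26984 × 1112.9 = 1413 N.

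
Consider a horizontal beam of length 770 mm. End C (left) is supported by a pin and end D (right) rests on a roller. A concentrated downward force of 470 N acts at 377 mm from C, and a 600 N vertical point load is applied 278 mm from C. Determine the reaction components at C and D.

ΣM about C: D_y·770 − 470·377 − 600·278 = 0 → D_y = 343990/770 = 446.74 ≈ 446.7 N.
ΣF_y = 0: C_y + 446.74 − 470 − 600 = 0 → C_y = 623.3 N.
ΣF_x = 0: no horizontal applied forces, so C_x = 0.

C_x = 0, C_y = 623.3 N, D_y = 446.7 N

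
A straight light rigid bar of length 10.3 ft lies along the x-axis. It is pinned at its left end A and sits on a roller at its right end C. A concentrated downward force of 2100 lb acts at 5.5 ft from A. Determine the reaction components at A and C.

ΣM about A: C_y·10.3 − 2100·5.5 = 0 → C_y = 11550/10.3 = 1121.36 ≈ 1121 lb.
ΣF_y = 0: A_y + 1121.36 − 2100 = 0 → A_y = 978.6 lb.
ΣF_x = 0: no horizontal applied forces, so A_x = 0.

A_x = 0, A_y = 978.6 lb, C_y = 1121 lb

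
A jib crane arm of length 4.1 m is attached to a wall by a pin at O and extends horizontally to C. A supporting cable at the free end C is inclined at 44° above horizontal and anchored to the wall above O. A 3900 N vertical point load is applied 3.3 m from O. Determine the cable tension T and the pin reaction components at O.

T = 4519 N, O_x = 3251 N, O_y = 761.0 N

ΣM about O: T·sin44°·4.1 − 3900·3.3 = 0 → T = 12870/(4.1·0.694658) = 4518.81 ≈ 4519 N.
ΣF_x = 0: O_x − T·cos44° = 0 → O_x = 4518.81 × 0.71934 = 3251 N.
ΣF_y = 0: O_y + T·sin44° − 3900 = 0 → O_y = 3900 − 4518.81 × 0.694658 = 761.0 N.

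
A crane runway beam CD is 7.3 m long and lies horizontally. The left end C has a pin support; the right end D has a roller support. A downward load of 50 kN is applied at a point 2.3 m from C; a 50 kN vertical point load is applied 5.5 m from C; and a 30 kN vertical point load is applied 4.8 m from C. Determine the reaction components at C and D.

C_x = 0, C_y = 56.85 kN, D_y = 73.15 kN

Moments about C: D_y·7.3 − 50·2.3 − 50·5.5 − 30·4.8 = 0 → D_y = 534/7.3 = 73.1507 ≈ 73.15 kN.
ΣF_y = 0: C_y + 73.1507 − 50 − 50 − 30 = 0 → C_y = 56.85 kN.
ΣF_x = 0: no horizontal applied forces, so C_x = 0.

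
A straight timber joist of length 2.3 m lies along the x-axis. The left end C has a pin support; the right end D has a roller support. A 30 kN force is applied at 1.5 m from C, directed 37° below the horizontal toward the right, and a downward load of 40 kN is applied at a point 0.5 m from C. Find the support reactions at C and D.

C_x = -23.96 kN, C_y = 37.58 kN, D_y = 20.47 kN

Taking moments about C: D_y·2.3 − 30·sin37°·1.5 − 40·0.5 = 0 → D_y = 47.0817/2.3 = 20.4703 ≈ 20.47 kN.
ΣF_y = 0: C_y + 20.4703 − 30·sin37° − 40 = 0 → C_y = 37.58 kN.
ΣF_x = 0: C_x + 30·cos37° = 0 → C_x = -23.96 kN.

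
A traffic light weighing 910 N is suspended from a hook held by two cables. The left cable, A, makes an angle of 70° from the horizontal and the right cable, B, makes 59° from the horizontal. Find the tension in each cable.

T_A = 603.1 N, T_B = 400.5 N

ΣF_x = 0: −T_A·cos70° + T_B·cos59° = 0 → T_B = 0.664068·T_A.
ΣF_y = 0: T_A·sin70° + T_B·sin59° = 910.
Substitute: T_A·(0.939693 + 0.664068·0.857167) = 910 → T_A = 603.084 ≈ 603.1 N.
Then T_B = 0.664068 × 603.084 = 400.5 N.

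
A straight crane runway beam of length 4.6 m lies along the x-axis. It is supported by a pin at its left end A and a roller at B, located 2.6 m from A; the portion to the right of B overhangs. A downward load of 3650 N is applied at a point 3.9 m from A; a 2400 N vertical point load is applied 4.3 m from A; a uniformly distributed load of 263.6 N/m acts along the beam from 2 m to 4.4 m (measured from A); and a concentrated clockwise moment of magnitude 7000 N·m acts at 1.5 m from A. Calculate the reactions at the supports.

A_x = 0, A_y = -6233 N, B_y = 12920 N

Resultant of the distributed load: 263.6 × 2.4 = 632.64 N at 3.2 m from A.
Taking moments about A: B_y·2.6 − 3650·3.9 − 2400·4.3 − (263.6·2.4)·3.2 − 7000 = 0 → B_y = 33579.448/2.6 = 12915.2 ≈ 12920 N.
ΣF_y = 0: A_y + 12915.2 − 3650 − 2400 − 263.6·2.4 = 0 → A_y = -6233 N.
ΣF_x = 0: no horizontal applied forces, so A_x = 0.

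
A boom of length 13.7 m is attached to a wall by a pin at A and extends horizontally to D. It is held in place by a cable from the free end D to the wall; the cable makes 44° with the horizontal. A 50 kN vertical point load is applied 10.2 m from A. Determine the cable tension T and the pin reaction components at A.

ΣM about A: T·sin44°·13.7 − 50·10.2 = 0 → T = 510/(13.7·0.694658) = 53.5894 ≈ 53.59 kN.
ΣF_x = 0: A_x − T·cos44° = 0 → A_x = 53.5894 × 0.71934 = 38.55 kN.
ΣF_y = 0: A_y + T·sin44° − 50 = 0 → A_y = 50 − 53.5894 × 0.694658 = 12.77 kN.

T = 53.59 kN, A_x = 38.55 kN, A_y = 12.77 kN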